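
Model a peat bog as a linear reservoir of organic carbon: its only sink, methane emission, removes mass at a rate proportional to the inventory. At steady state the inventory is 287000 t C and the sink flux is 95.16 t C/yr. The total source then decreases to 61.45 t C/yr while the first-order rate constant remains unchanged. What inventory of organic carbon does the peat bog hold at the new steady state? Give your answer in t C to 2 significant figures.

190000 t C

Rate constant k = F/M = 95.16 / 287000 = 0.0003316 yr⁻¹.
At the new steady state, source = k·M_new ⇒ M_new = 61.45 / 0.0003316 = 185300 t C.
(Equivalently M_new = M × F_new/F_old = 287000 × 61.45/95.16.)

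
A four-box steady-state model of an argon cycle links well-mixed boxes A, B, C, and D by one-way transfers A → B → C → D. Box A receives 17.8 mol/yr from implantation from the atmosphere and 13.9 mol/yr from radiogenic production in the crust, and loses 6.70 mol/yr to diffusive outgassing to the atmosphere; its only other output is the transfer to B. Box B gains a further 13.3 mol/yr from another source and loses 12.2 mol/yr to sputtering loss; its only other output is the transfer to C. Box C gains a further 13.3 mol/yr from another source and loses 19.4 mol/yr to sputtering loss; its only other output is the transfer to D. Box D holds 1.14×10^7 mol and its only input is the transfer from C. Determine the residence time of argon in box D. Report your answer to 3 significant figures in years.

570000 yr

Box A: F(A→B) = (17.8 + 13.9) − 6.70 = 25.000 mol/yr.
Box B: F(B→C) = (25.000 + 13.3) − 12.2 = 26.100 mol/yr.
Box C: F(C→D) = (26.100 + 13.3) − 19.4 = 20.000 mol/yr.
Box D throughput = its input = 20.000 mol/yr; τ = 1.14×10^7 / 20.000 = 570000 yr.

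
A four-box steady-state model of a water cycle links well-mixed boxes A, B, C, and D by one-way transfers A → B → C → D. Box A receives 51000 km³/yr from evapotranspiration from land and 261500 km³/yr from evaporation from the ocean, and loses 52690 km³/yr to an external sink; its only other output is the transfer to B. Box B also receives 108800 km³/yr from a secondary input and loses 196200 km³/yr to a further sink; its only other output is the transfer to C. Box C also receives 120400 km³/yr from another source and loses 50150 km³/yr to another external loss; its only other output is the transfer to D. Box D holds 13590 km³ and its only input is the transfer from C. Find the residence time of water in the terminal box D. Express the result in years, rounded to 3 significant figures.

0.0560 yr

Box A: F(A→B) = (51000 + 261500) − 52690 = 259810 km³/yr.
Box B: F(B→C) = (259810 + 108800) − 196200 = 172410 km³/yr.
Box C: F(C→D) = (172410 + 120400) − 50150 = 242660 km³/yr.
Box D throughput = its input = 242660 km³/yr; τ = 13590 / 242660 = 0.05600 yr.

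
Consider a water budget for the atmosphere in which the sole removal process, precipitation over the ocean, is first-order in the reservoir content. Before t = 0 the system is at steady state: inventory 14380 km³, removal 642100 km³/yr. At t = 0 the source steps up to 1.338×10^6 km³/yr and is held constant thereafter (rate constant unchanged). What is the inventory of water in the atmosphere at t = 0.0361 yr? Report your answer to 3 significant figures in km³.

26900 km³

τ = M₀/F₀ = 14380/642100 = 0.02240 yr; rate constant k = 1/τ.
New steady state M_∞ = F₁/k = F₁·τ = 1.338×10^6 × 0.02240 = 29965 km³.
M(t) = M_∞ + (M₀ − M_∞)·e^(−t/τ); t/τ = 0.0361/0.02240 = 1.612, so e^(−t/τ) = 0.1995.
M(t) = 29965 − 15580 × 0.1995 = 26856 km³.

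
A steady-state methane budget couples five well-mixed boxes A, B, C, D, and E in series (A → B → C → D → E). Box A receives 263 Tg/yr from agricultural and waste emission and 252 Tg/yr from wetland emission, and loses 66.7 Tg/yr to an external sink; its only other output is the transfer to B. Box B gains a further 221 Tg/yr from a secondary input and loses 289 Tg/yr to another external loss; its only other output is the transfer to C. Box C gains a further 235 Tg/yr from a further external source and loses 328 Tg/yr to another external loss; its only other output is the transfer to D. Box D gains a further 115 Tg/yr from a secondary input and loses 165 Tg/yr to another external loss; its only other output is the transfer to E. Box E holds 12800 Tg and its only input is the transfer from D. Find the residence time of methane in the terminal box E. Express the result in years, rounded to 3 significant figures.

Box A: F(A→B) = (263 + 252) − 66.7 = 448.30 Tg/yr.
Box B: F(B→C) = (448.30 + 221) − 289 = 380.30 Tg/yr.
Box C: F(C→D) = (380.30 + 235) − 328 = 287.30 Tg/yr.
Box D: F(D→E) = (287.30 + 115) − 165 = 237.30 Tg/yr.
Box E throughput = its input = 237.30 Tg/yr; τ = 12800 / 237.30 = 53.94 yr.

53.9 yr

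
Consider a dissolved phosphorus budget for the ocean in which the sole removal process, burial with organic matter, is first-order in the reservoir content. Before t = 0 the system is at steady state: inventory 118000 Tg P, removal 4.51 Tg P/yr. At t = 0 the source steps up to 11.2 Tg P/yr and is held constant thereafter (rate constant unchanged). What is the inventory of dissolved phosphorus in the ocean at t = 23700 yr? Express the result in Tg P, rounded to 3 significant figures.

τ = M₀/F₀ = 118000/4.51 = 26160 yr; rate constant k = 1/τ.
New steady state M_∞ = F₁/k = F₁·τ = 11.2 × 26160 = 293040 Tg P.
M(t) = M_∞ + (M₀ − M_∞)·e^(−t/τ); t/τ = 23700/26160 = 0.9058, so e^(−t/τ) = 0.4042.
M(t) = 293040 − 175000 × 0.4042 = 222290 Tg P.

222000 Tg P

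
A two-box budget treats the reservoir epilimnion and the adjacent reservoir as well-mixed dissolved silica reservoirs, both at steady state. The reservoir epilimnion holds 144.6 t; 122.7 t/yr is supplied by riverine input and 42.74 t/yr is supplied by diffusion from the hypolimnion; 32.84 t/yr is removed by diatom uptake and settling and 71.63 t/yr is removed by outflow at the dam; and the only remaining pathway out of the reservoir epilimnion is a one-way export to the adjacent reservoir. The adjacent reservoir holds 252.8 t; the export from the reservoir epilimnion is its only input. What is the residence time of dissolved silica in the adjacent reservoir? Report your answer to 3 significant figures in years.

Balance the reservoir epilimnion: ΣF_in = 122.7 + 42.74 = 165.44 t/yr.
Export to the adjacent reservoir = ΣF_in − (32.84 + 71.63) = 60.970 t/yr.
At steady state the output of the adjacent reservoir equals its input, 60.970 t/yr.
τ = M / F = 252.8 / 60.970 = 4.146 yr.

4.15 yr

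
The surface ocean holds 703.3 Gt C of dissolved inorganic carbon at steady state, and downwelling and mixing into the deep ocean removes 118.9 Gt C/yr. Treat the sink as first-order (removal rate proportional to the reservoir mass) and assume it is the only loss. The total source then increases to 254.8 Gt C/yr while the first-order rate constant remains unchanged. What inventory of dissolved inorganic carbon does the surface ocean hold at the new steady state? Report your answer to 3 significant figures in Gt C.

Rate constant k = F/M = 118.9 / 703.3 = 0.1691 yr⁻¹.
At the new steady state, source = k·M_new ⇒ M_new = 254.8 / 0.1691 = 1507 Gt C.
(Equivalently M_new = M × F_new/F_old = 703.3 × 254.8/118.9.)

1510 Gt C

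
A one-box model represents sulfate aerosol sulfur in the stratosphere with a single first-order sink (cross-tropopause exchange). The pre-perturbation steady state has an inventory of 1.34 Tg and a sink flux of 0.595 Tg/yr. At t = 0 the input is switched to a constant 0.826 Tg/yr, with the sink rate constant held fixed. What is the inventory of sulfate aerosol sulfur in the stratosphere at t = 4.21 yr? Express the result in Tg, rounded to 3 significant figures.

The sink rate constant is k = F₀/M₀ = 0.595/1.34 = 0.4440 yr⁻¹.
Solving dM/dt = F₁ − kM with M(0) = M₀ gives M(t) = F₁/k + (M₀ − F₁/k)·e^(−kt).
F₁/k = 0.826/0.4440 = 1.8602 Tg; kt = 0.4440 × 4.21 = 1.869, e^(−kt) = 0.1542.
M(4.21) = 1.8602 + (1.34 − 1.8602) × 0.1542 = 1.8602 − 0.08023 = 1.7800 Tg.

1.78 Tg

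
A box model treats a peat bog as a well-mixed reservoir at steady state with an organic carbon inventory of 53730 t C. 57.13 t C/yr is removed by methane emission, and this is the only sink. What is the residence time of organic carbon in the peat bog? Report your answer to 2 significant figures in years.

τ = M / F = 53730 / 57.13 = 940.5 yr.

940 yr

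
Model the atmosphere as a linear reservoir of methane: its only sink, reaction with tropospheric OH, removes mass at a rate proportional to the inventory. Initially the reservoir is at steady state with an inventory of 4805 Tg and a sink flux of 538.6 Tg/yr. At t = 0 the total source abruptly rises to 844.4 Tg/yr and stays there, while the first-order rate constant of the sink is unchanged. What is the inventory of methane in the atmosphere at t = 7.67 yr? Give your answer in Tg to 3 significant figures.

τ = M₀/F₀ = 4805/538.6 = 8.921 yr; rate constant k = 1/τ.
New steady state M_∞ = F₁/k = F₁·τ = 844.4 × 8.921 = 7533.1 Tg.
M(t) = M_∞ + (M₀ − M_∞)·e^(−t/τ); t/τ = 7.67/8.921 = 0.8597, so e^(−t/τ) = 0.4233.
M(t) = 7533.1 − 2728 × 0.4233 = 6378.4 Tg.

6380 Tg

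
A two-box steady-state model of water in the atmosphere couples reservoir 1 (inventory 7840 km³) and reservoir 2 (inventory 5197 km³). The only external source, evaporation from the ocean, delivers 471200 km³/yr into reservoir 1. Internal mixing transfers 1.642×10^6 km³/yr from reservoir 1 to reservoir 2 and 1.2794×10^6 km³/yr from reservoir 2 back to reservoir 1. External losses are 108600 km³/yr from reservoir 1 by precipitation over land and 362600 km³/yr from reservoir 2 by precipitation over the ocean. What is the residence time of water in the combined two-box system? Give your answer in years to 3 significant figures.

Residence time in the combined system uses the total inventory and the total *external* removal — internal exchanges between the two boxes cancel.
M_total = 7840 + 5197 = 13037 km³.
ΣF_external_out = 108600 + 362600 = 471200 km³/yr.
τ = M_total / ΣF_ext = 13037 / 471200 = 0.02767 yr.

0.0277 yr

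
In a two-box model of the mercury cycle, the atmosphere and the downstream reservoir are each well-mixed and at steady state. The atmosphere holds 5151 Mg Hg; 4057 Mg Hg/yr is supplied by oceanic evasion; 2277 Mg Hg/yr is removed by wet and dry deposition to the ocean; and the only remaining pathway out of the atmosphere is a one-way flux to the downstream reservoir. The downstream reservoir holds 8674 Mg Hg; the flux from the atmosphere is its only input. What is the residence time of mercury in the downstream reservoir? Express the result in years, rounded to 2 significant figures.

4.9 yr

Balance the atmosphere: ΣF_in = 4057.0 Mg Hg/yr.
Flux to the downstream reservoir = ΣF_in − (2277) = 1780.0 Mg Hg/yr.
At steady state the output of the downstream reservoir equals its input, 1780.0 Mg Hg/yr.
τ = M / F = 8674 / 1780.0 = 4.873 yr.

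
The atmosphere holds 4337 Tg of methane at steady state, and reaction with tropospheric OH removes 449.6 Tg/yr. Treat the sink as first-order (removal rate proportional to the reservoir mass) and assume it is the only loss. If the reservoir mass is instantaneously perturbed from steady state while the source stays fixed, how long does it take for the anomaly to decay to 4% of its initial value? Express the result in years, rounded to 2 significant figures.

For a linear reservoir the anomaly decays as exp(−t/τ) with τ = M/F = 4337/449.6 = 9.646 yr.
exp(−t/τ) = 0.04 ⇒ t = −τ ln(0.04) = 9.646 × 3.219 = 31.05 yr.

31 yr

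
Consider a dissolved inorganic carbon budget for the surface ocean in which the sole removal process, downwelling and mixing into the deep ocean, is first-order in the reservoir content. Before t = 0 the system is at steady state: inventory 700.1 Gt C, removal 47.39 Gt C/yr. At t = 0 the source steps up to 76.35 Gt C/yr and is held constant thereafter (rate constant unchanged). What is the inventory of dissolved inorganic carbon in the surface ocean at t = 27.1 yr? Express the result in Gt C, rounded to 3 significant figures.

1060 Gt C

τ = M₀/F₀ = 700.1/47.39 = 14.77 yr; rate constant k = 1/τ.
New steady state M_∞ = F₁/k = F₁·τ = 76.35 × 14.77 = 1127.9 Gt C.
M(t) = M_∞ + (M₀ − M_∞)·e^(−t/τ); t/τ = 27.1/14.77 = 1.834, so e^(−t/τ) = 0.1597.
M(t) = 1127.9 − 427.8 × 0.1597 = 1059.6 Gt C.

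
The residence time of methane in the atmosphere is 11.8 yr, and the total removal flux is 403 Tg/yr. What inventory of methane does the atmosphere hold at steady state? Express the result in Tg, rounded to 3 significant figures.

τ = M/F ⇒ M = τ × F = 11.8 × 403 = 4755 Tg.

4760 Tg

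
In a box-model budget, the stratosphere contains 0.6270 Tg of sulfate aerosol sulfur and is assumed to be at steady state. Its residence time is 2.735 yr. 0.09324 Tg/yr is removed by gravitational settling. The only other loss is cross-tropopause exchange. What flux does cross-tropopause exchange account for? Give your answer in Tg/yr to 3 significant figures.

0.136 Tg/yr

Total removal F = M/τ = 0.6270 / 2.735 = 0.2293 Tg/yr.
Cross-tropopause exchange = F − (0.09324) = 0.2293 − 0.09324 = 0.1360 Tg/yr.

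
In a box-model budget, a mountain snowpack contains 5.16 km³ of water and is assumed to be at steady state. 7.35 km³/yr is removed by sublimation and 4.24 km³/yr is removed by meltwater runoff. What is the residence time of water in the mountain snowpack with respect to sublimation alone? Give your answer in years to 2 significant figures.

Residence time with respect to a single sink: τ = M / F_sink.
τ = 5.16 / 7.35 = 0.7020 yr.

0.70 yr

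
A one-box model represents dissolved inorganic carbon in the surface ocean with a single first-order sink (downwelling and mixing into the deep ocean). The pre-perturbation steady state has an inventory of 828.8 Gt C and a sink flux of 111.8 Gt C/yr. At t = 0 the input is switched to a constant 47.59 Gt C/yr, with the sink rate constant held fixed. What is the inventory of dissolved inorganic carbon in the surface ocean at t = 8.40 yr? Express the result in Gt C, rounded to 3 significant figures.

Residence time τ = M₀/F₀ = 7.413 yr. The eventual steady state is M_∞ = M₀·(F₁/F₀) = 828.8 × 47.59/111.8 = 352.80 Gt C.
The anomaly ΔM(t) = M(t) − M_∞ decays as ΔM₀·e^(−t/τ) with ΔM₀ = 828.8 − 352.80 = 476.0 Gt C.
At t = 8.40 yr, e^(−t/τ) = e^(−1.133) = 0.3220, so ΔM = 153.3 Gt C and M = 352.80 + 153.3 = 506.08 Gt C.

506 Gt C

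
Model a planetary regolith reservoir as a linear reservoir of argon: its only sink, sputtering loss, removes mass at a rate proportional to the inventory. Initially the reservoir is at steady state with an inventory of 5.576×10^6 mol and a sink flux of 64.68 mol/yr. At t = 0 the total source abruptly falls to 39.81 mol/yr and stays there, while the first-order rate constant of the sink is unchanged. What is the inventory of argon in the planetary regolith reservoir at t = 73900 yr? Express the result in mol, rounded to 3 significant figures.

4.34×10^6 mol

τ = M₀/F₀ = 5.576×10^6/64.68 = 86210 yr; rate constant k = 1/τ.
New steady state M_∞ = F₁/k = F₁·τ = 39.81 × 86210 = 3.4320×10^6 mol.
M(t) = M_∞ + (M₀ − M_∞)·e^(−t/τ); t/τ = 73900/86210 = 0.8572, so e^(−t/τ) = 0.4243.
M(t) = 3.4320×10^6 + 2.144×10^6 × 0.4243 = 4.3418×10^6 mol.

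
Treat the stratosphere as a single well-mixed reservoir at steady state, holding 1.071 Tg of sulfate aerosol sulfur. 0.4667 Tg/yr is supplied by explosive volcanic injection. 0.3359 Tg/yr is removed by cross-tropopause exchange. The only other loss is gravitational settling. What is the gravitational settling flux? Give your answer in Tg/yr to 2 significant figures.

At steady state ΣF_in = ΣF_out.
ΣF_in = 0.46670 Tg/yr.
Gravitational settling flux = ΣF_in − (0.3359) = 0.46670 − 0.3359 = 0.1308 Tg/yr.

0.13 Tg/yr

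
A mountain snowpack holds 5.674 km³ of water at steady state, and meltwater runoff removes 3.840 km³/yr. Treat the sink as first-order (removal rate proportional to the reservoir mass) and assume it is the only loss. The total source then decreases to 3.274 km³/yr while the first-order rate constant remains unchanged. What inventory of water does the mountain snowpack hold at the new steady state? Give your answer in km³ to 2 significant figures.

Rate constant k = F/M = 3.840 / 5.674 = 0.6768 yr⁻¹.
At the new steady state, source = k·M_new ⇒ M_new = 3.274 / 0.6768 = 4.838 km³.
(Equivalently M_new = M × F_new/F_old = 5.674 × 3.274/3.840.)

4.8 km³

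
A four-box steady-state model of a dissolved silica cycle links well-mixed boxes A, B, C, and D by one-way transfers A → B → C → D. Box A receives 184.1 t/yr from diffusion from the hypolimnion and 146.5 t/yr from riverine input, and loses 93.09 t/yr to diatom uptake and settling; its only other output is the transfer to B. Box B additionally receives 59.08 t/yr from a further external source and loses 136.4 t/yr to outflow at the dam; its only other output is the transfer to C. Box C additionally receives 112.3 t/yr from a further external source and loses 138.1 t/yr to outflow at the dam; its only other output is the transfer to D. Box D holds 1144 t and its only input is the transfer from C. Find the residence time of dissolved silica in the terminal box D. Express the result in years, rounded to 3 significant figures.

Box A: F(A→B) = (184.1 + 146.5) − 93.09 = 237.51 t/yr.
Box B: F(B→C) = (237.51 + 59.08) − 136.4 = 160.19 t/yr.
Box C: F(C→D) = (160.19 + 112.3) − 138.1 = 134.39 t/yr.
Box D throughput = its input = 134.39 t/yr; τ = 1144 / 134.39 = 8.513 yr.

8.51 yr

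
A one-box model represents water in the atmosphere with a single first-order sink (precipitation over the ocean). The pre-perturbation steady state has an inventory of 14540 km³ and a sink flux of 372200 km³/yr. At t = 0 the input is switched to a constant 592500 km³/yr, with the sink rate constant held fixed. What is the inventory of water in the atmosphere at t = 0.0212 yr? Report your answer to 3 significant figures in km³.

18100 km³

τ = M₀/F₀ = 14540/372200 = 0.03907 yr; rate constant k = 1/τ.
New steady state M_∞ = F₁/k = F₁·τ = 592500 × 0.03907 = 23146 km³.
M(t) = M_∞ + (M₀ − M_∞)·e^(−t/τ); t/τ = 0.0212/0.03907 = 0.5427, so e^(−t/τ) = 0.5812.
M(t) = 23146 − 8606 × 0.5812 = 18144 km³.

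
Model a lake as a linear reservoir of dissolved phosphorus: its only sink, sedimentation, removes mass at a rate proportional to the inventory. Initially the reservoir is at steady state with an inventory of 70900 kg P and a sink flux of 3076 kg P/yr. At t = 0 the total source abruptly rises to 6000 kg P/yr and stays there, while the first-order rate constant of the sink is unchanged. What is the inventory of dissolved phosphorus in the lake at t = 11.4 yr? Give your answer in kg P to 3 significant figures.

97200 kg P

τ = M₀/F₀ = 70900/3076 = 23.05 yr; rate constant k = 1/τ.
New steady state M_∞ = F₁/k = F₁·τ = 6000 × 23.05 = 138300 kg P.
M(t) = M_∞ + (M₀ − M_∞)·e^(−t/τ); t/τ = 11.4/23.05 = 0.4946, so e^(−t/τ) = 0.6098.
M(t) = 138300 − 67400 × 0.6098 = 97197 kg P.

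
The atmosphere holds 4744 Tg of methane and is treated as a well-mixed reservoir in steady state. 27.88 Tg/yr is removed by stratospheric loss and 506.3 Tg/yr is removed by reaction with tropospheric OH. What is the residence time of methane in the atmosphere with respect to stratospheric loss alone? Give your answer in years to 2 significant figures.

Residence time with respect to a single sink: τ = M / F_sink.
τ = 4744 / 27.88 = 170.2 yr.

170 yr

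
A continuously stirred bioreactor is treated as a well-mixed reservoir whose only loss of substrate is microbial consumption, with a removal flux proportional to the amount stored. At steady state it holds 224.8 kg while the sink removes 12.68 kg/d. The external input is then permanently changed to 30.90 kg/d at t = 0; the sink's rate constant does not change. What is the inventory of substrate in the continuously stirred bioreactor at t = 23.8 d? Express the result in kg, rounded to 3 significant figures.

τ = M₀/F₀ = 224.8/12.68 = 17.73 d; rate constant k = 1/τ.
New steady state M_∞ = F₁/k = F₁·τ = 30.90 × 17.73 = 547.82 kg.
M(t) = M_∞ + (M₀ − M_∞)·e^(−t/τ); t/τ = 23.8/17.73 = 1.342, so e^(−t/τ) = 0.2612.
M(t) = 547.82 − 323.0 × 0.2612 = 463.44 kg.

463 kg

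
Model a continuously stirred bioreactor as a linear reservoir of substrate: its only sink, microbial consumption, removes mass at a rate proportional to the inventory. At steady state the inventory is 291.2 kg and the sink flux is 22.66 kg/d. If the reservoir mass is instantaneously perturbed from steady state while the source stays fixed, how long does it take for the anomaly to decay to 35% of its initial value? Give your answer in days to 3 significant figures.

For a linear reservoir the anomaly decays as exp(−t/τ) with τ = M/F = 291.2/22.66 = 12.85 d.
exp(−t/τ) = 0.35 ⇒ t = −τ ln(0.35) = 12.85 × 1.050 = 13.49 d.

13.5 d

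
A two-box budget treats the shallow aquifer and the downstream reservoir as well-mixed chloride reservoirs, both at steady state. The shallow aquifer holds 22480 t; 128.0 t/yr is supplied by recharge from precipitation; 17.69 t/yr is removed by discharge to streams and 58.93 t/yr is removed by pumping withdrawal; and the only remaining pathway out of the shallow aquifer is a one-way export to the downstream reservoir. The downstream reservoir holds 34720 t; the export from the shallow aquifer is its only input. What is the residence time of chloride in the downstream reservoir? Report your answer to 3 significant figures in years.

Balance the shallow aquifer: ΣF_in = 128.00 t/yr.
Export to the downstream reservoir = ΣF_in − (17.69 + 58.93) = 51.380 t/yr.
At steady state the output of the downstream reservoir equals its input, 51.380 t/yr.
τ = M / F = 34720 / 51.380 = 675.7 yr.

676 yr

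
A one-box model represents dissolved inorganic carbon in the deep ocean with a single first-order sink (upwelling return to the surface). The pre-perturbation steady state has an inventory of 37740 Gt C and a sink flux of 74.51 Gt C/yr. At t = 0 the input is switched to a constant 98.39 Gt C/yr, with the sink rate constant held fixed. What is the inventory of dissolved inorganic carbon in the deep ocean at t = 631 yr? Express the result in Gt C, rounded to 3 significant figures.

The sink rate constant is k = F₀/M₀ = 74.51/37740 = 0.001974 yr⁻¹.
Solving dM/dt = F₁ − kM with M(0) = M₀ gives M(t) = F₁/k + (M₀ − F₁/k)·e^(−kt).
F₁/k = 98.39/0.001974 = 49835 Gt C; kt = 0.001974 × 631 = 1.246, e^(−kt) = 0.2877.
M(631) = 49835 + (37740 − 49835) × 0.2877 = 49835 − 3480 = 46355 Gt C.

46400 Gt C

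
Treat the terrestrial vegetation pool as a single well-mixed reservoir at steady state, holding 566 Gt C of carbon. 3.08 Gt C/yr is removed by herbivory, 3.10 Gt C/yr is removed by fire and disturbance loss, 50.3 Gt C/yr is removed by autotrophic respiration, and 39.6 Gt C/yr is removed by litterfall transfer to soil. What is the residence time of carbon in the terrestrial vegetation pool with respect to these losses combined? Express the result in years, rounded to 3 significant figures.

5.89 yr

Total removal = 3.080 + 3.100 + 50.30 + 39.60 = 96.080 Gt C/yr.
τ = M / ΣF_out = 566 / 96.080 = 5.891 yr.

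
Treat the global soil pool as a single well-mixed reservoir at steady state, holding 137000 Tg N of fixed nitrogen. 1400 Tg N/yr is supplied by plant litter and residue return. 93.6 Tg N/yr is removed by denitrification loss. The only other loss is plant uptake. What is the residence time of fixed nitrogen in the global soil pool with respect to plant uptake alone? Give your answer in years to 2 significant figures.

At steady state ΣF_in = ΣF_out.
ΣF_in = 1400.0 Tg N/yr.
Plant uptake flux = ΣF_in − (93.6) = 1400.0 − 93.60 = 1306 Tg N/yr.
τ = M / F = 137000 / 1306 = 104.9 yr.

100 yr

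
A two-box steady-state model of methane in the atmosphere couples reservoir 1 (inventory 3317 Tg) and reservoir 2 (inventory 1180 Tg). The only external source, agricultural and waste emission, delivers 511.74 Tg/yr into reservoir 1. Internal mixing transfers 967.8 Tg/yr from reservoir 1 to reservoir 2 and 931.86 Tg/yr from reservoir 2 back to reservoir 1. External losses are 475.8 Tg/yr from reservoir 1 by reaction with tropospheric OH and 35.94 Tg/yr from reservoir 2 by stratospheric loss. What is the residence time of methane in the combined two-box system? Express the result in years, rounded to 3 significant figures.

8.79 yr

For the system as a whole, the A↔B exchange is internal and contributes nothing to the throughput; only the external sinks remove mass.
M_total = 3317 + 1180 = 4497.0 Tg.
ΣF_external_out = 475.8 + 35.94 = 511.74 Tg/yr.
τ = M_total / ΣF_ext = 4497.0 / 511.74 = 8.788 yr.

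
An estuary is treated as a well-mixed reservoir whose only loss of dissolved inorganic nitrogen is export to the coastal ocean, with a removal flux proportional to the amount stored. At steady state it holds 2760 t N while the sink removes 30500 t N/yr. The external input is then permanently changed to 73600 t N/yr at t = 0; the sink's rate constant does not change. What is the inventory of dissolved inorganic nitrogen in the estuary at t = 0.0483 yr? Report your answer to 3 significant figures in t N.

4370 t N

τ = M₀/F₀ = 2760/30500 = 0.09049 yr; rate constant k = 1/τ.
New steady state M_∞ = F₁/k = F₁·τ = 73600 × 0.09049 = 6660.2 t N.
M(t) = M_∞ + (M₀ − M_∞)·e^(−t/τ); t/τ = 0.0483/0.09049 = 0.5338, so e^(−t/τ) = 0.5864.
M(t) = 6660.2 − 3900 × 0.5864 = 4373.1 t N.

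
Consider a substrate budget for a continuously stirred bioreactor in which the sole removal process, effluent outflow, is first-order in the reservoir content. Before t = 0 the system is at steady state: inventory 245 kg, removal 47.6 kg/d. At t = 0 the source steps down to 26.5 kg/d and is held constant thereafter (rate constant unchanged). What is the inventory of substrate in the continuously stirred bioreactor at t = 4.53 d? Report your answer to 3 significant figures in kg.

181 kg

Residence time τ = M₀/F₀ = 5.147 d. The eventual steady state is M_∞ = M₀·(F₁/F₀) = 245 × 26.5/47.6 = 136.40 kg.
The anomaly ΔM(t) = M(t) − M_∞ decays as ΔM₀·e^(−t/τ) with ΔM₀ = 245 − 136.40 = 108.6 kg.
At t = 4.53 d, e^(−t/τ) = e^(−0.8801) = 0.4147, so ΔM = 45.04 kg and M = 136.40 + 45.04 = 181.44 kg.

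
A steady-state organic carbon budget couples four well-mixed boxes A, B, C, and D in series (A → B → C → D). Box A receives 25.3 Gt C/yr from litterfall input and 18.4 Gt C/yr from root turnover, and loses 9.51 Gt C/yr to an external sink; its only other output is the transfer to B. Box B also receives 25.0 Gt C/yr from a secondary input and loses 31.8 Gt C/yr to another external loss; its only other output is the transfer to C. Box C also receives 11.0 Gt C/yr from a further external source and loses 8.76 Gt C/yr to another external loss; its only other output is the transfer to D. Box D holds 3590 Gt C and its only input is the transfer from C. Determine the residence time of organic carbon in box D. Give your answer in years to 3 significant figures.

121 yr

Box A: F(A→B) = (25.3 + 18.4) − 9.51 = 34.190 Gt C/yr.
Box B: F(B→C) = (34.190 + 25.0) − 31.8 = 27.390 Gt C/yr.
Box C: F(C→D) = (27.390 + 11.0) − 8.76 = 29.630 Gt C/yr.
Box D throughput = its input = 29.630 Gt C/yr; τ = 3590 / 29.630 = 121.2 yr.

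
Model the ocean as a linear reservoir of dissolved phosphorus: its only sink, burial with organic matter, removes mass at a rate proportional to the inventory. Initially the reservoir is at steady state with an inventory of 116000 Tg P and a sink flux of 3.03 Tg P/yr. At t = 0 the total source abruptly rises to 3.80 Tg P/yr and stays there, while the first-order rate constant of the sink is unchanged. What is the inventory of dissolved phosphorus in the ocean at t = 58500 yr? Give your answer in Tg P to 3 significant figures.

τ = M₀/F₀ = 116000/3.03 = 38280 yr; rate constant k = 1/τ.
New steady state M_∞ = F₁/k = F₁·τ = 3.80 × 38280 = 145480 Tg P.
M(t) = M_∞ + (M₀ − M_∞)·e^(−t/τ); t/τ = 58500/38280 = 1.528, so e^(−t/τ) = 0.2170.
M(t) = 145480 − 29480 × 0.2170 = 139080 Tg P.

139000 Tg P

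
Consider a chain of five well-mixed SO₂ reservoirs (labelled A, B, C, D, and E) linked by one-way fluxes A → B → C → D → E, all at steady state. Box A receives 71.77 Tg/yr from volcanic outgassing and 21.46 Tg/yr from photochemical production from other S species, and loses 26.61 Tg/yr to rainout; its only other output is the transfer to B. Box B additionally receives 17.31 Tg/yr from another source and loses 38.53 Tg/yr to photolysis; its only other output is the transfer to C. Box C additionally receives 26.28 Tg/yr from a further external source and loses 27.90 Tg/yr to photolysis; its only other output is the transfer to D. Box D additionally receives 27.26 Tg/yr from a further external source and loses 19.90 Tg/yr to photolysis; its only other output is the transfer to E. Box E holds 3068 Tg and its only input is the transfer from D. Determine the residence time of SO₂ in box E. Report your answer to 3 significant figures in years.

Box A: F(A→B) = (71.77 + 21.46) − 26.61 = 66.620 Tg/yr.
Box B: F(B→C) = (66.620 + 17.31) − 38.53 = 45.400 Tg/yr.
Box C: F(C→D) = (45.400 + 26.28) − 27.90 = 43.780 Tg/yr.
Box D: F(D→E) = (43.780 + 27.26) − 19.90 = 51.140 Tg/yr.
Box E throughput = its input = 51.140 Tg/yr; τ = 3068 / 51.140 = 59.99 yr.

60.0 yr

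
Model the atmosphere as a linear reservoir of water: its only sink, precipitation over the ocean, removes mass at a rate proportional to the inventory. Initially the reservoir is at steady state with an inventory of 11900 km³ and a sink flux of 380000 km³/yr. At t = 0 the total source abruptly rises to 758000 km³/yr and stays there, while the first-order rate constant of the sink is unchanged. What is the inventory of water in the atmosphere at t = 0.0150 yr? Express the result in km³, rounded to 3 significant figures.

16400 km³

τ = M₀/F₀ = 11900/380000 = 0.03132 yr; rate constant k = 1/τ.
New steady state M_∞ = F₁/k = F₁·τ = 758000 × 0.03132 = 23737 km³.
M(t) = M_∞ + (M₀ − M_∞)·e^(−t/τ); t/τ = 0.0150/0.03132 = 0.4790, so e^(−t/τ) = 0.6194.
M(t) = 23737 − 11840 × 0.6194 = 16405 km³.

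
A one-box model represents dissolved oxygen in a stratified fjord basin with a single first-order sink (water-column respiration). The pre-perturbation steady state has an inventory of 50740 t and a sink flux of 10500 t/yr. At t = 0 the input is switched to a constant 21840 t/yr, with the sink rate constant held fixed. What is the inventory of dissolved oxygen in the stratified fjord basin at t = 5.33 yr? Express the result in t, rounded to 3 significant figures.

87400 t

τ = M₀/F₀ = 50740/10500 = 4.832 yr; rate constant k = 1/τ.
New steady state M_∞ = F₁/k = F₁·τ = 21840 × 4.832 = 105540 t.
M(t) = M_∞ + (M₀ − M_∞)·e^(−t/τ); t/τ = 5.33/4.832 = 1.103, so e^(−t/τ) = 0.3319.
M(t) = 105540 − 54800 × 0.3319 = 87352 t.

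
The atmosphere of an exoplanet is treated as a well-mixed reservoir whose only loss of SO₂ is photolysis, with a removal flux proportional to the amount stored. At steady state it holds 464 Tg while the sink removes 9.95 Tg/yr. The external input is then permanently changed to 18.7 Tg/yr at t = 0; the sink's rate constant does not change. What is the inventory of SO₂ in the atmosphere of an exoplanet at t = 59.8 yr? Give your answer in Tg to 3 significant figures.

τ = M₀/F₀ = 464/9.95 = 46.63 yr; rate constant k = 1/τ.
New steady state M_∞ = F₁/k = F₁·τ = 18.7 × 46.63 = 872.04 Tg.
M(t) = M_∞ + (M₀ − M_∞)·e^(−t/τ); t/τ = 59.8/46.63 = 1.282, so e^(−t/τ) = 0.2774.
M(t) = 872.04 − 408.0 × 0.2774 = 758.86 Tg.

759 Tg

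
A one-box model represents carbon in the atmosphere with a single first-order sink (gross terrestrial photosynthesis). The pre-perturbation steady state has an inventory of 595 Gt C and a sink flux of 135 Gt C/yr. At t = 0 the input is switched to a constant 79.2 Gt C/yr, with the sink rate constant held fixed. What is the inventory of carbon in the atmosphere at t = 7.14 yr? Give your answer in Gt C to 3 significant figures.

The sink rate constant is k = F₀/M₀ = 135/595 = 0.2269 yr⁻¹.
Solving dM/dt = F₁ − kM with M(0) = M₀ gives M(t) = F₁/k + (M₀ − F₁/k)·e^(−kt).
F₁/k = 79.2/0.2269 = 349.07 Gt C; kt = 0.2269 × 7.14 = 1.620, e^(−kt) = 0.1979.
M(7.14) = 349.07 + (595 − 349.07) × 0.1979 = 349.07 + 48.67 = 397.74 Gt C.

398 Gt C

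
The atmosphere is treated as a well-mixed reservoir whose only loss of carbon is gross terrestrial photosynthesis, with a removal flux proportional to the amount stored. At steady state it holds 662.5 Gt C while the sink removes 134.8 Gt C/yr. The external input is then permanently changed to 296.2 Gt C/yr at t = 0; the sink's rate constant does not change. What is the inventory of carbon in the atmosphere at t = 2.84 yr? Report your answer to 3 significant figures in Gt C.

1010 Gt C

The sink rate constant is k = F₀/M₀ = 134.8/662.5 = 0.2035 yr⁻¹.
Solving dM/dt = F₁ − kM with M(0) = M₀ gives M(t) = F₁/k + (M₀ − F₁/k)·e^(−kt).
F₁/k = 296.2/0.2035 = 1455.7 Gt C; kt = 0.2035 × 2.84 = 0.5779, e^(−kt) = 0.5611.
M(2.84) = 1455.7 + (662.5 − 1455.7) × 0.5611 = 1455.7 − 445.1 = 1010.7 Gt C.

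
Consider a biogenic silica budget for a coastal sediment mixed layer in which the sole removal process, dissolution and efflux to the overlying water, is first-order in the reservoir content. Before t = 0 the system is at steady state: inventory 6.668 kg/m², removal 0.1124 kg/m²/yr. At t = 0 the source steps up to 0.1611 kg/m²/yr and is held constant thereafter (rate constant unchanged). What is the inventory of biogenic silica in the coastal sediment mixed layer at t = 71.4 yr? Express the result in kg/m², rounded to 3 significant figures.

8.69 kg/m²

τ = M₀/F₀ = 6.668/0.1124 = 59.32 yr; rate constant k = 1/τ.
New steady state M_∞ = F₁/k = F₁·τ = 0.1611 × 59.32 = 9.5571 kg/m².
M(t) = M_∞ + (M₀ − M_∞)·e^(−t/τ); t/τ = 71.4/59.32 = 1.204, so e^(−t/τ) = 0.3001.
M(t) = 9.5571 − 2.889 × 0.3001 = 8.6900 kg/m².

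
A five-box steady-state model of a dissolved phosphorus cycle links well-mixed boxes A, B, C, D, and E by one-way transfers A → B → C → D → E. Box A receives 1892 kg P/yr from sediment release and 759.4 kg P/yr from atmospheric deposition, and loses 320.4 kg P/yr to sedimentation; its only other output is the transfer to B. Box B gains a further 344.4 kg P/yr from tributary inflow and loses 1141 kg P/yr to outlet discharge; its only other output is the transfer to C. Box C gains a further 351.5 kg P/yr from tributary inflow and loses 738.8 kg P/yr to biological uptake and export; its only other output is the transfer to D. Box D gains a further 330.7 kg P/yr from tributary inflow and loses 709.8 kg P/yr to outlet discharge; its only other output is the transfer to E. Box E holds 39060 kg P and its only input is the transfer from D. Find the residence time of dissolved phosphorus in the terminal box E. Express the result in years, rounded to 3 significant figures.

Box A: F(A→B) = (1892 + 759.4) − 320.4 = 2331.0 kg P/yr.
Box B: F(B→C) = (2331.0 + 344.4) − 1141 = 1534.4 kg P/yr.
Box C: F(C→D) = (1534.4 + 351.5) − 738.8 = 1147.1 kg P/yr.
Box D: F(D→E) = (1147.1 + 330.7) − 709.8 = 768.00 kg P/yr.
Box E throughput = its input = 768.00 kg P/yr; τ = 39060 / 768.00 = 50.86 yr.

50.9 yr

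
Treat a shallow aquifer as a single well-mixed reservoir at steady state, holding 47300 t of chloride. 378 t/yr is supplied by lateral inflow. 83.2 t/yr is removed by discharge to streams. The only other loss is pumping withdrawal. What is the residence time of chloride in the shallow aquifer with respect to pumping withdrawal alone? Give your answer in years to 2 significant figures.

At steady state ΣF_in = ΣF_out.
ΣF_in = 378.00 t/yr.
Pumping withdrawal flux = ΣF_in − (83.2) = 378.00 − 83.20 = 294.8 t/yr.
τ = M / F = 47300 / 294.8 = 160.4 yr.

160 yr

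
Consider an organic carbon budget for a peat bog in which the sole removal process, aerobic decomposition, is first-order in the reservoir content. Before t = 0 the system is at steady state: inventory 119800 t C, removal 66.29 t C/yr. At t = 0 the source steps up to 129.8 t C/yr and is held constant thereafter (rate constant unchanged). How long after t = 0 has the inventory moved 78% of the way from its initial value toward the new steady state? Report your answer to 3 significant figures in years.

τ = M₀/F₀ = 119800/66.29 = 1807 yr.
The remaining gap fraction is e^(−t/τ); 78% covered ⇒ e^(−t/τ) = 0.220.
t = −τ ln(0.220) = 1807 × 1.514 = 2736 yr.

2740 yr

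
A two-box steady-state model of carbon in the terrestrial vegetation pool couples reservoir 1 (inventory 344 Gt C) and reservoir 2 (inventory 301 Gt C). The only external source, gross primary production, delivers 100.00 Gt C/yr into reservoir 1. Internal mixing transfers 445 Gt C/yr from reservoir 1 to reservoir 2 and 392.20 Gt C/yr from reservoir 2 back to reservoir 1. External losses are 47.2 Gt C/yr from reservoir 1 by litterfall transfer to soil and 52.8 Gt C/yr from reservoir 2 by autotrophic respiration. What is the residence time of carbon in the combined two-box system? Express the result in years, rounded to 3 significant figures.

Treat the two boxes together as one reservoir: the mixing fluxes between them are internal recycling, so τ = ΣM / Σ(external losses).
M_total = 344 + 301 = 645.00 Gt C.
ΣF_external_out = 47.2 + 52.8 = 100.00 Gt C/yr.
τ = M_total / ΣF_ext = 645.00 / 100.00 = 6.450 yr.

6.45 yr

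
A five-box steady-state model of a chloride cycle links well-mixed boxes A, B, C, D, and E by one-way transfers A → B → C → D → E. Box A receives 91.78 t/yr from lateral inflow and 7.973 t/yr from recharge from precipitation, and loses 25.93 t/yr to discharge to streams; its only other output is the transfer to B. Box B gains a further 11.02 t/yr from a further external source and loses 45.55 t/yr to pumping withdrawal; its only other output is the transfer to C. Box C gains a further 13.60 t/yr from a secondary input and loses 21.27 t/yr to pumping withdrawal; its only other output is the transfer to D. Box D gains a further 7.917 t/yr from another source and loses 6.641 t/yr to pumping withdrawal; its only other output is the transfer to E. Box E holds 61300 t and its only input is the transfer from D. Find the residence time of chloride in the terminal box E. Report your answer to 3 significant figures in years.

Box A: F(A→B) = (91.78 + 7.973) − 25.93 = 73.823 t/yr.
Box B: F(B→C) = (73.823 + 11.02) − 45.55 = 39.293 t/yr.
Box C: F(C→D) = (39.293 + 13.60) − 21.27 = 31.623 t/yr.
Box D: F(D→E) = (31.623 + 7.917) − 6.641 = 32.899 t/yr.
Box E throughput = its input = 32.899 t/yr; τ = 61300 / 32.899 = 1863 yr.

1860 yr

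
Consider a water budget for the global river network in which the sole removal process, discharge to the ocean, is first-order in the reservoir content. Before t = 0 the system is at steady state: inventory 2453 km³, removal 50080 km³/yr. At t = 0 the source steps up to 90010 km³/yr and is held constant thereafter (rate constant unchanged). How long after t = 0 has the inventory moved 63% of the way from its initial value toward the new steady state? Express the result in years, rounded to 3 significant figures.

0.0487 yr

τ = M₀/F₀ = 2453/50080 = 0.04898 yr.
The remaining gap fraction is e^(−t/τ); 63% covered ⇒ e^(−t/τ) = 0.370.
t = −τ ln(0.370) = 0.04898 × 0.9943 = 0.04870 yr.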